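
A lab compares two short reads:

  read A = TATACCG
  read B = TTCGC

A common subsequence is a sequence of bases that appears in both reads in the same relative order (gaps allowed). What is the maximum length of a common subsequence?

4

Let dp[i][j] be the LCS length of the first i bases of read A and the first j bases of read B. dp[i][j] = dp[i-1][j-1]+1 when the i-th and j-th bases match, else max(dp[i-1][j], dp[i][j-1]).
    ·  T  T  C  G  C
 ·  0  0  0  0  0  0
 T  0  1  1  1  1  1
 A  0  1  1  1  1  1
 T  0  1  2  2  2  2
 A  0  1  2  2  2  2
 C  0  1  2  3  3  3
 C  0  1  2  3  3  4
 G  0  1  2  3  4  4
dp[7][5] = 4. One LCS (by backtracking along matches): TTCC.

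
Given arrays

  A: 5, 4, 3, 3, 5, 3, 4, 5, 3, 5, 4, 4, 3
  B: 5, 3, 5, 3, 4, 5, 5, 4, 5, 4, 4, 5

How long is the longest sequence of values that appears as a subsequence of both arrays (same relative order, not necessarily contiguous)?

Match 5 (A #1, B #1), then 3 (A #4, B #2), then 5 (A #5, B #3), then 3 (A #6, B #4), then 4 (A #7, B #5), then 5 (A #8, B #7), then 5 (A #10, B #9), then 4 (A #11, B #10), then 4 (A #12, B #11) — 9 values in the same relative order in both. Since dp[13][12] = 9, nothing longer is possible.

9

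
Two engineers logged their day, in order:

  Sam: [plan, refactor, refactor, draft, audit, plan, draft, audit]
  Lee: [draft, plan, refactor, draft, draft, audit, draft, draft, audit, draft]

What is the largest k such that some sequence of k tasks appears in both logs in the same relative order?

6

Match plan (Sam #1, Lee #2) → refactor (Sam #2, Lee #3) → draft (Sam #4, Lee #5) → audit (Sam #5, Lee #6) → draft (Sam #7, Lee #8) → audit (Sam #8, Lee #9) — 6 tasks in the same relative order in both. Since dp[8][10] = 6, nothing longer is possible.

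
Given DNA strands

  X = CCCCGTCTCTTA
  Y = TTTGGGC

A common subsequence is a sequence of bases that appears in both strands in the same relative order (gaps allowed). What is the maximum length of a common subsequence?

3

One common subsequence of length 3: T (X #6, Y #2), T (X #8, Y #3), C (X #9, Y #7). The LCS DP gives dp[12][7] = 3, so this is optimal.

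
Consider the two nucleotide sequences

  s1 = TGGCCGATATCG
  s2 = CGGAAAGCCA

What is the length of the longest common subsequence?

Match G (s1 #2, s2 #3), G (s1 #3, s2 #7), C (s1 #4, s2 #8), C (s1 #5, s2 #9), A (s1 #9, s2 #10) — 5 bases in the same relative order in both. The LCS DP gives dp[12][10] = 5, so this is optimal.

5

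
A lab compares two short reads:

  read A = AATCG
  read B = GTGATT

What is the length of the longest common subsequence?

One common subsequence of length 2: A at read A[1]=read B[4]; then T at read A[3]=read B[6]. dp[5][6] = 2 confirms this is the maximum.

2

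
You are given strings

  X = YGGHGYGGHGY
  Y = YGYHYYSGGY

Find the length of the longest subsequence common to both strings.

Let dp[i][j] be the LCS length of the first i characters of X and the first j characters of Y. dp[i][j] = dp[i-1][j-1]+1 when the i-th and j-th characters match, else max(dp[i-1][j], dp[i][j-1]).
    ·  Y  G  Y  H  Y  Y  S  G  G  Y
 ·  0  0  0  0  0  0  0  0  0  0  0
 Y  0  1  1  1  1  1  1  1  1  1  1
 G  0  1  2  2  2  2  2  2  2  2  2
 G  0  1  2  2  2  2  2  2  3  3  3
 H  0  1  2  2  3  3  3  3  3  3  3
 G  0  1  2  2  3  3  3  3  4  4  4
 Y  0  1  2  3  3  4  4  4  4  4  5
 G  0  1  2  3  3  4  4  4  5  5  5
 G  0  1  2  3  3  4  4  4  5  6  6
 H  0  1  2  3  4  4  4  4  5  6  6
 G  0  1  2  3  4  4  4  4  5  6  6
 Y  0  1  2  3  4  5  5  5  5  6  7
dp[11][10] = 7. One LCS (by backtracking along matches): YGHYGGY.

7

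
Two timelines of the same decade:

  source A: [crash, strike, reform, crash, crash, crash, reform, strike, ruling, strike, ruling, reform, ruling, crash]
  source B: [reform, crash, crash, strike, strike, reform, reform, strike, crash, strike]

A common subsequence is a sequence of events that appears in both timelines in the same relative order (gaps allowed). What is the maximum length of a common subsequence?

One common subsequence of length 7: reform at source A[3]=source B[1], crash at source A[5]=source B[2], crash at source A[6]=source B[3], strike at source A[8]=source B[4], strike at source A[10]=source B[5], reform at source A[12]=source B[7], crash at source A[14]=source B[9], and the DP table's final entry dp[14][10] is also 7, so no common subsequence is longer.

7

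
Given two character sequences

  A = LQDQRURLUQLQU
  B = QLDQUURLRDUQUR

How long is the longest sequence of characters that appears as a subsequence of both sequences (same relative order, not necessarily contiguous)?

9

Match L (A #1, B #2), then D (A #3, B #3), then Q (A #4, B #4), then U (A #6, B #6), then R (A #7, B #7), then L (A #8, B #8), then U (A #9, B #11), then Q (A #12, B #12), then U (A #13, B #13) — 9 characters in the same relative order in both. The LCS DP gives dp[13][14] = 9, so this is optimal.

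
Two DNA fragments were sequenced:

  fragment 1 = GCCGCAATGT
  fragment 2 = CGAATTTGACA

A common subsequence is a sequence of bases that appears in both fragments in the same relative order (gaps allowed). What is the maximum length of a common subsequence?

6

Match C at fragment 1[3]=fragment 2[1] → G at fragment 1[4]=fragment 2[2] → A at fragment 1[6]=fragment 2[3] → A at fragment 1[7]=fragment 2[4] → T at fragment 1[8]=fragment 2[7] → G at fragment 1[9]=fragment 2[8] — 6 bases in the same relative order in both. Since dp[10][11] = 6, nothing longer is possible.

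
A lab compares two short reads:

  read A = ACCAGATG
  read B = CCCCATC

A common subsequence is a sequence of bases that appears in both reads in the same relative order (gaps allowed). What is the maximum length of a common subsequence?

One common subsequence of length 4: C [2,3], then C [3,4], then A [6,5], then T [7,6]. The LCS DP gives dp[8][7] = 4, so this is optimal.

4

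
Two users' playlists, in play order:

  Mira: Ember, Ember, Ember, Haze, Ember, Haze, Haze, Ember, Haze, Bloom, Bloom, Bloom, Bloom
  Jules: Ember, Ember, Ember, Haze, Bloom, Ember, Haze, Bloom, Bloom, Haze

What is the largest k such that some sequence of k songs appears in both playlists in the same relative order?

Match Ember [1,1] → Ember [2,2] → Ember [3,3] → Haze [4,4] → Ember [8,6] → Haze [9,7] → Bloom [10,8] → Bloom [11,9] — 8 songs in the same relative order in both, and the DP table's final entry dp[13][10] is also 8, so no common subsequence is longer.

8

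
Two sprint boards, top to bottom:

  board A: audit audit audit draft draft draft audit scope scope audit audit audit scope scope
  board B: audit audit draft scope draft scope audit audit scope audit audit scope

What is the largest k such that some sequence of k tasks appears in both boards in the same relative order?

Taking audit (board A #2, board B #1), audit (board A #3, board B #2), draft (board A #4, board B #3), draft (board A #5, board B #5), audit (board A #7, board B #8), scope (board A #9, board B #9), audit (board A #11, board B #10), audit (board A #12, board B #11), scope (board A #14, board B #12) gives a common subsequence of length 9. Since dp[14][12] = 9, nothing longer is possible.

9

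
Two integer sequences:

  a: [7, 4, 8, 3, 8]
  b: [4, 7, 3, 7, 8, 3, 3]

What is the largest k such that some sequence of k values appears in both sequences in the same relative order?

3

Taking 7 (a #1, b #4); then 8 (a #3, b #5); then 3 (a #4, b #7) gives a common subsequence of length 3. The LCS DP gives dp[5][7] = 3, so this is optimal.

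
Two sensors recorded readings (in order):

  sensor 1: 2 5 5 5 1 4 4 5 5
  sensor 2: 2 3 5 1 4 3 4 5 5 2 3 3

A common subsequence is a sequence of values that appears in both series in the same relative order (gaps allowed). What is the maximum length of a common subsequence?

Let dp[i][j] be the LCS length of the first i values of sensor 1 and the first j values of sensor 2. dp[i][j] = dp[i-1][j-1]+1 when the i-th and j-th values match, else max(dp[i-1][j], dp[i][j-1]).
    ·  2  3  5  1  4  3  4  5  5  2  3  3
 ·  0  0  0  0  0  0  0  0  0  0  0  0  0
 2  0  1  1  1  1  1  1  1  1  1  1  1  1
 5  0  1  1  2  2  2  2  2  2  2  2  2  2
 5  0  1  1  2  2  2  2  2  3  3  3  3  3
 5  0  1  1  2  2  2  2  2  3  4  4  4  4
 1  0  1  1  2  3  3  3  3  3  4  4  4  4
 4  0  1  1  2  3  4  4  4  4  4  4  4  4
 4  0  1  1  2  3  4  4  5  5  5  5  5  5
 5  0  1  1  2  3  4  4  5  6  6  6  6  6
 5  0  1  1  2  3  4  4  5  6  7  7  7  7
dp[9][12] = 7. One LCS (by backtracking along matches): 2, 5, 1, 4, 4, 5, 5.

7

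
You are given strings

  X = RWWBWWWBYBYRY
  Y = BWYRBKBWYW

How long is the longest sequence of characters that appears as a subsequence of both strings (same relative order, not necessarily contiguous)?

5

Match B (X #4, Y #1), W (X #5, Y #2), B (X #8, Y #5), B (X #10, Y #7), Y (X #11, Y #9) — 5 characters in the same relative order in both, and the DP table's final entry dp[13][10] is also 5, so no common subsequence is longer.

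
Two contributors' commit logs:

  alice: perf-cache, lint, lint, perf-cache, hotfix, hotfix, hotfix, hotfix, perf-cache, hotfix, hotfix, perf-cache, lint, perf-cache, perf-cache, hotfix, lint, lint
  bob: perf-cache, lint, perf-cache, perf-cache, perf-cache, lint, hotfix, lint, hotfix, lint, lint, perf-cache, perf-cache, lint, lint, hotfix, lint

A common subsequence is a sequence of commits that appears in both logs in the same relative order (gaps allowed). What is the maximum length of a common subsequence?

Match perf-cache at alice[1]=bob[1] → lint at alice[2]=bob[2] → perf-cache at alice[4]=bob[4] → perf-cache at alice[9]=bob[5] → hotfix at alice[10]=bob[7] → hotfix at alice[11]=bob[9] → lint at alice[13]=bob[11] → perf-cache at alice[14]=bob[12] → perf-cache at alice[15]=bob[13] → hotfix at alice[16]=bob[16] → lint at alice[18]=bob[17] — 11 commits in the same relative order in both, and the DP table's final entry dp[18][17] is also 11, so no common subsequence is longer.

11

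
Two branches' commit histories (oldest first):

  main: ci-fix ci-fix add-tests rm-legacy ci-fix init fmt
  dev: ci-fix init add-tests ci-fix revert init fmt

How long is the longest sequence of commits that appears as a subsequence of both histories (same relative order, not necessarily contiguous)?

5

One common subsequence of length 5: ci-fix at main[1]=dev[1], add-tests at main[3]=dev[3], ci-fix at main[5]=dev[4], init at main[6]=dev[6], fmt at main[7]=dev[7], and the DP table's final entry dp[7][7] is also 5, so no common subsequence is longer.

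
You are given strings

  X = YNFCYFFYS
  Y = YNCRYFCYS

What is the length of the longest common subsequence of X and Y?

7

Taking Y (X #1, Y #1); then N (X #2, Y #2); then C (X #4, Y #3); then Y (X #5, Y #5); then F (X #6, Y #6); then Y (X #8, Y #8); then S (X #9, Y #9) gives a common subsequence of length 7. dp[9][9] = 7 confirms this is the maximum.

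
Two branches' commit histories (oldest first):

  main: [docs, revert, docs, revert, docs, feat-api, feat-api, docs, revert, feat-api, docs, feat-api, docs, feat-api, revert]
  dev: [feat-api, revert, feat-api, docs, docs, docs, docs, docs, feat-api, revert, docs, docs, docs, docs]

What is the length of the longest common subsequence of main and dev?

Pick revert [2,2]; then docs [3,4]; then docs [5,5]; then docs [8,6]; then docs [11,7]; then docs [13,8]; then feat-api [14,9]; then revert [15,10]; all 8 commits appear in both, in order, and the DP table's final entry dp[15][14] is also 8, so no common subsequence is longer.

8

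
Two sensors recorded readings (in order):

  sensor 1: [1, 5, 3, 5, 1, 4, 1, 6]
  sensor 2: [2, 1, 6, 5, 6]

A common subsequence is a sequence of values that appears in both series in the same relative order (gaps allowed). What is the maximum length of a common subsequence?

One common subsequence of length 3: 1 at sensor 1[1]=sensor 2[2] → 5 at sensor 1[4]=sensor 2[4] → 6 at sensor 1[8]=sensor 2[5]. dp[8][5] = 3 confirms this is the maximum.

3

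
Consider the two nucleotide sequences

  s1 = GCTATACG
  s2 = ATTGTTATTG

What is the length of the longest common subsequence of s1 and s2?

5

Pick G [1,4] → T [3,6] → A [4,7] → T [5,9] → G [8,10]; all 5 bases appear in both, in order. Since dp[8][10] = 5, nothing longer is possible.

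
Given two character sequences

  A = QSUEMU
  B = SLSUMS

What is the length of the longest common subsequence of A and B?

Match S [2,3]; then U [3,4]; then M [5,5] — 3 characters in the same relative order in both, and the DP table's final entry dp[6][6] is also 3, so no common subsequence is longer.

3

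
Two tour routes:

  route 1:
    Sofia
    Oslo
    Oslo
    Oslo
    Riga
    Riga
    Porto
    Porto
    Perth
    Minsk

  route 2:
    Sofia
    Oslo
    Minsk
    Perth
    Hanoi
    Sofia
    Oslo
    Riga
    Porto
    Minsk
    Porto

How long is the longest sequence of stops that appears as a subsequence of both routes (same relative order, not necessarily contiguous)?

One common subsequence of length 6: Sofia at route 1[1]=route 2[1], Oslo at route 1[2]=route 2[2], Oslo at route 1[4]=route 2[7], Riga at route 1[6]=route 2[8], Porto at route 1[7]=route 2[9], Porto at route 1[8]=route 2[11]. The LCS DP gives dp[10][11] = 6, so this is optimal.

6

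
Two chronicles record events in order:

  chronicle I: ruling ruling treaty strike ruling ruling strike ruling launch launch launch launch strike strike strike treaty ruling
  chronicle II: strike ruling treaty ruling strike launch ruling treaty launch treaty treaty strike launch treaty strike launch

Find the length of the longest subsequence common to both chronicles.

Pick ruling (chronicle I #2, chronicle II #2) → treaty (chronicle I #3, chronicle II #3) → ruling (chronicle I #6, chronicle II #4) → strike (chronicle I #7, chronicle II #5) → ruling (chronicle I #8, chronicle II #7) → launch (chronicle I #9, chronicle II #9) → launch (chronicle I #10, chronicle II #13) → launch (chronicle I #12, chronicle II #16); all 8 events appear in both, in order. dp[17][16] = 8 confirms this is the maximum.

8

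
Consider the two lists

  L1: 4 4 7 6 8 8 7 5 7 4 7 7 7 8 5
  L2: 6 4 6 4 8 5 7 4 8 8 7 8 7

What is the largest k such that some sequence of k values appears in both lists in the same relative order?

One common subsequence of length 8: 4 at L1[1]=L2[2] → 4 at L1[2]=L2[4] → 8 at L1[6]=L2[5] → 5 at L1[8]=L2[6] → 7 at L1[9]=L2[7] → 4 at L1[10]=L2[8] → 7 at L1[11]=L2[11] → 7 at L1[13]=L2[13]. dp[15][13] = 8 confirms this is the maximum.

8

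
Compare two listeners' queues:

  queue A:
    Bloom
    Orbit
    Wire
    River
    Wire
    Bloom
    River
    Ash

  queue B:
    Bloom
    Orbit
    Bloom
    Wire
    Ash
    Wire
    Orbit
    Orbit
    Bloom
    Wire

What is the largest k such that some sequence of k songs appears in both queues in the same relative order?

5

Pick Bloom [1,1], Orbit [2,2], Wire [3,4], Wire [5,6], Bloom [6,9]; all 5 songs appear in both, in order. dp[8][10] = 5 confirms this is the maximum.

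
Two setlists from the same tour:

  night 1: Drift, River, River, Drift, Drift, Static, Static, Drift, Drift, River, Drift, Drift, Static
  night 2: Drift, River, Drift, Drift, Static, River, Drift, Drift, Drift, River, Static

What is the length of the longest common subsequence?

Taking Drift (night 1 #1, night 2 #1) → River (night 1 #3, night 2 #2) → Drift (night 1 #4, night 2 #3) → Drift (night 1 #5, night 2 #4) → Static (night 1 #6, night 2 #5) → Drift (night 1 #8, night 2 #8) → Drift (night 1 #9, night 2 #9) → River (night 1 #10, night 2 #10) → Static (night 1 #13, night 2 #11) gives a common subsequence of length 9. The LCS DP gives dp[13][11] = 9, so this is optimal.

9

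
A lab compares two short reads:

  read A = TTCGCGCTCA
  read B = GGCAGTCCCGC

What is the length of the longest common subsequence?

Let dp[i][j] be the LCS length of the first i bases of read A and the first j bases of read B. dp[i][j] = dp[i-1][j-1]+1 when the i-th and j-th bases match, else max(dp[i-1][j], dp[i][j-1]).
    ·  G  G  C  A  G  T  C  C  C  G  C
 ·  0  0  0  0  0  0  0  0  0  0  0  0
 T  0  0  0  0  0  0  1  1  1  1  1  1
 T  0  0  0  0  0  0  1  1  1  1  1  1
 C  0  0  0  1  1  1  1  2  2  2  2  2
 G  0  1  1  1  1  2  2  2  2  2  3  3
 C  0  1  1  2  2  2  2  3  3  3  3  4
 G  0  1  2  2  2  3  3  3  3  3  4  4
 C  0  1  2  3  3  3  3  4  4  4  4  5
 T  0  1  2  3  3  3  4  4  4  4  4  5
 C  0  1  2  3  3  3  4  5  5  5  5  5
 A  0  1  2  3  4  4  4  5  5  5  5  5
dp[10][11] = 5. One LCS (by backtracking along matches): TCCGC.

5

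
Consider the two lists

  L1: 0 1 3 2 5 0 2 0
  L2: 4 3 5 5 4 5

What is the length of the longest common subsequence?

2

Let dp[i][j] be the LCS length of the first i values of L1 and the first j values of L2. dp[i][j] = dp[i-1][j-1]+1 when the i-th and j-th values match, else max(dp[i-1][j], dp[i][j-1]).
    ·  4  3  5  5  4  5
 ·  0  0  0  0  0  0  0
 0  0  0  0  0  0  0  0
 1  0  0  0  0  0  0  0
 3  0  0  1  1  1  1  1
 2  0  0  1  1  1  1  1
 5  0  0  1  2  2  2  2
 0  0  0  1  2  2  2  2
 2  0  0  1  2  2  2  2
 0  0  0  1  2  2  2  2
dp[8][6] = 2. One LCS (by backtracking along matches): 3, 5.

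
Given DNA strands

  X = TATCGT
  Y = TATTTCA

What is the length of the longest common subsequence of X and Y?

4

Taking T [1,1] → A [2,2] → T [3,5] → C [4,6] gives a common subsequence of length 4. The LCS DP gives dp[6][7] = 4, so this is optimal.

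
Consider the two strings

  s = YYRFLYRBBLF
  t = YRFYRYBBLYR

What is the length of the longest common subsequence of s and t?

8

Let dp[i][j] be the LCS length of the first i characters of s and the first j characters of t. dp[i][j] = dp[i-1][j-1]+1 when the i-th and j-th characters match, else max(dp[i-1][j], dp[i][j-1]).
    ·  Y  R  F  Y  R  Y  B  B  L  Y  R
 ·  0  0  0  0  0  0  0  0  0  0  0  0
 Y  0  1  1  1  1  1  1  1  1  1  1  1
 Y  0  1  1  1  2  2  2  2  2  2  2  2
 R  0  1  2  2  2  3  3  3  3  3  3  3
 F  0  1  2  3  3  3  3  3  3  3  3  3
 L  0  1  2  3  3  3  3  3  3  4  4  4
 Y  0  1  2  3  4  4  4  4  4  4  5  5
 R  0  1  2  3  4  5  5  5  5  5  5  6
 B  0  1  2  3  4  5  5  6  6  6  6  6
 B  0  1  2  3  4  5  5  6  7  7  7  7
 L  0  1  2  3  4  5  5  6  7  8  8  8
 F  0  1  2  3  4  5  5  6  7  8  8  8
dp[11][11] = 8. One LCS (by backtracking along matches): YRFYRBBL.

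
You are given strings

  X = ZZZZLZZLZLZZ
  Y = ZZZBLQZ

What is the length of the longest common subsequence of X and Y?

5

Taking Z (X #1, Y #1), then Z (X #2, Y #2), then Z (X #3, Y #3), then L (X #5, Y #5), then Z (X #12, Y #7) gives a common subsequence of length 5. dp[12][7] = 5 confirms this is the maximum.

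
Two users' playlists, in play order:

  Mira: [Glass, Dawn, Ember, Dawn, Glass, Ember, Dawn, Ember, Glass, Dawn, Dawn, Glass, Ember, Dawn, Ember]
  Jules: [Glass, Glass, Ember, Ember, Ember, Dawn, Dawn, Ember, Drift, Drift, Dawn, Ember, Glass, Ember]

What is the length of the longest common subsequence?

9

Match Glass [1,2] → Ember [3,3] → Ember [6,4] → Ember [8,5] → Dawn [10,6] → Dawn [11,7] → Ember [13,8] → Dawn [14,11] → Ember [15,14] — 9 songs in the same relative order in both. dp[15][14] = 9 confirms this is the maximum.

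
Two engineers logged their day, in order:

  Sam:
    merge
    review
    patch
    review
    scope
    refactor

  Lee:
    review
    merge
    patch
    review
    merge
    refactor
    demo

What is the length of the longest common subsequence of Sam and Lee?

4

Taking merge (Sam #1, Lee #2), then patch (Sam #3, Lee #3), then review (Sam #4, Lee #4), then refactor (Sam #6, Lee #6) gives a common subsequence of length 4. Since dp[6][7] = 4, nothing longer is possible.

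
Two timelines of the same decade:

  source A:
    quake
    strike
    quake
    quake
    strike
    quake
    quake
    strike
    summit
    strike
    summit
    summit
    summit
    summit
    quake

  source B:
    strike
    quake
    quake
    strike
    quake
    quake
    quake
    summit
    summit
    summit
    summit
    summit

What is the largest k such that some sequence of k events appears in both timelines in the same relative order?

11

Match strike at source A[2]=source B[1], then quake at source A[3]=source B[2], then quake at source A[4]=source B[3], then strike at source A[5]=source B[4], then quake at source A[6]=source B[6], then quake at source A[7]=source B[7], then summit at source A[9]=source B[8], then summit at source A[11]=source B[9], then summit at source A[12]=source B[10], then summit at source A[13]=source B[11], then summit at source A[14]=source B[12] — 11 events in the same relative order in both. dp[15][12] = 11 confirms this is the maximum.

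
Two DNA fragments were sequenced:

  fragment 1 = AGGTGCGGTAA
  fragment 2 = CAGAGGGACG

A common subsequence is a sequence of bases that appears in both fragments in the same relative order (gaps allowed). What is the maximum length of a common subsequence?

Match A (fragment 1 #1, fragment 2 #4) → G (fragment 1 #2, fragment 2 #5) → G (fragment 1 #3, fragment 2 #6) → G (fragment 1 #5, fragment 2 #7) → C (fragment 1 #6, fragment 2 #9) → G (fragment 1 #8, fragment 2 #10) — 6 bases in the same relative order in both, and the DP table's final entry dp[11][10] is also 6, so no common subsequence is longer.

6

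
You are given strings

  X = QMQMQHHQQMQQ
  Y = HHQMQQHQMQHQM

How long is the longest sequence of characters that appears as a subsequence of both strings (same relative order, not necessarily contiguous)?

Match Q [1,3], then M [2,4], then Q [3,5], then Q [5,6], then H [7,7], then Q [9,8], then M [10,9], then Q [11,10], then Q [12,12] — 9 characters in the same relative order in both, and the DP table's final entry dp[12][13] is also 9, so no common subsequence is longer.

9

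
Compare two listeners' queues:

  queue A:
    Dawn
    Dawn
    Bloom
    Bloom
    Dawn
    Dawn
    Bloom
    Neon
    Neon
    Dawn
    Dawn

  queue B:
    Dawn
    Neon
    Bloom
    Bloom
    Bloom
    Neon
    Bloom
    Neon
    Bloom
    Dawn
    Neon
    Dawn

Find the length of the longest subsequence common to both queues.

8

Match Dawn [1,1], then Bloom [3,3], then Bloom [4,4], then Bloom [7,5], then Neon [8,6], then Neon [9,8], then Dawn [10,10], then Dawn [11,12] — 8 songs in the same relative order in both. The LCS DP gives dp[11][12] = 8, so this is optimal.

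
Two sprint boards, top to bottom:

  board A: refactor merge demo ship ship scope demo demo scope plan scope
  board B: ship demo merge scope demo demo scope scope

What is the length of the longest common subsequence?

Pick merge [2,3]; then scope [6,4]; then demo [7,5]; then demo [8,6]; then scope [9,7]; then scope [11,8]; all 6 tasks appear in both, in order. dp[11][8] = 6 confirms this is the maximum.

6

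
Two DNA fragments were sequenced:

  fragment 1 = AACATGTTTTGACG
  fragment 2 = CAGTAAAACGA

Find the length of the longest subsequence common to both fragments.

One common subsequence of length 7: C at fragment 1[3]=fragment 2[1] → A at fragment 1[4]=fragment 2[2] → G at fragment 1[6]=fragment 2[3] → T at fragment 1[7]=fragment 2[4] → A at fragment 1[12]=fragment 2[8] → C at fragment 1[13]=fragment 2[9] → G at fragment 1[14]=fragment 2[10]. Since dp[14][11] = 7, nothing longer is possible.

7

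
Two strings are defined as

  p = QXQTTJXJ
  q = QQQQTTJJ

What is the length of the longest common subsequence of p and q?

Let dp[i][j] be the LCS length of the first i characters of p and the first j characters of q. dp[i][j] = dp[i-1][j-1]+1 when the i-th and j-th characters match, else max(dp[i-1][j], dp[i][j-1]).
    ·  Q  Q  Q  Q  T  T  J  J
 ·  0  0  0  0  0  0  0  0  0
 Q  0  1  1  1  1  1  1  1  1
 X  0  1  1  1  1  1  1  1  1
 Q  0  1  2  2  2  2  2  2  2
 T  0  1  2  2  2  3  3  3  3
 T  0  1  2  2  2  3  4  4  4
 J  0  1  2  2  2  3  4  5  5
 X  0  1  2  2  2  3  4  5  5
 J  0  1  2  2  2  3  4  5  6
dp[8][8] = 6. One LCS (by backtracking along matches): QQTTJJ.

6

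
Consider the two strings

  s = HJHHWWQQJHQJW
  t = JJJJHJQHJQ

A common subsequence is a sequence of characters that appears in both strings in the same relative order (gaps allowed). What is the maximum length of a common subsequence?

5

One common subsequence of length 5: H at s[1]=t[5], J at s[2]=t[6], H at s[4]=t[8], J at s[9]=t[9], Q at s[11]=t[10]. The LCS DP gives dp[13][10] = 5, so this is optimal.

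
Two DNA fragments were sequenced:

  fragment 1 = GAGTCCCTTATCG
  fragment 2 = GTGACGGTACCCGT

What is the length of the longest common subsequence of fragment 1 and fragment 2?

8

Taking G at fragment 1[1]=fragment 2[3] → A at fragment 1[2]=fragment 2[4] → G at fragment 1[3]=fragment 2[7] → T at fragment 1[4]=fragment 2[8] → C at fragment 1[5]=fragment 2[10] → C at fragment 1[6]=fragment 2[11] → C at fragment 1[7]=fragment 2[12] → T at fragment 1[11]=fragment 2[14] gives a common subsequence of length 8. Since dp[13][14] = 8, nothing longer is possible.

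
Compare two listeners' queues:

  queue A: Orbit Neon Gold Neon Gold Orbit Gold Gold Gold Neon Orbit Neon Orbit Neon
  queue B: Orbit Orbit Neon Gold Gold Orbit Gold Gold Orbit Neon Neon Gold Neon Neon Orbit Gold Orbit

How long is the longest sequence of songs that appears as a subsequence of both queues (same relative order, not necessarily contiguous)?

Pick Orbit (queue A #1, queue B #2) → Neon (queue A #2, queue B #3) → Gold (queue A #3, queue B #4) → Gold (queue A #5, queue B #5) → Orbit (queue A #6, queue B #6) → Gold (queue A #7, queue B #7) → Gold (queue A #8, queue B #8) → Gold (queue A #9, queue B #12) → Neon (queue A #10, queue B #14) → Orbit (queue A #11, queue B #15) → Orbit (queue A #13, queue B #17); all 11 songs appear in both, in order, and the DP table's final entry dp[14][17] is also 11, so no common subsequence is longer.

11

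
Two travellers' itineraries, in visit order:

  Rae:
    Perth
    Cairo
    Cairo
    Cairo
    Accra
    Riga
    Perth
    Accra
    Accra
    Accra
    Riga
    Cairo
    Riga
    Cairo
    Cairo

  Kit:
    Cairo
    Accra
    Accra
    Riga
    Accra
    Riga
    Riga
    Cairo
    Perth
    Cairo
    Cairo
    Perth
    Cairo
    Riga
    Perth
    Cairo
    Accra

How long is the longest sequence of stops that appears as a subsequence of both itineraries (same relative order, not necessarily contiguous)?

One common subsequence of length 8: Cairo at Rae[2]=Kit[1]; then Accra at Rae[5]=Kit[3]; then Riga at Rae[6]=Kit[4]; then Accra at Rae[8]=Kit[5]; then Riga at Rae[11]=Kit[7]; then Cairo at Rae[12]=Kit[13]; then Riga at Rae[13]=Kit[14]; then Cairo at Rae[14]=Kit[16], and the DP table's final entry dp[15][17] is also 8, so no common subsequence is longer.

8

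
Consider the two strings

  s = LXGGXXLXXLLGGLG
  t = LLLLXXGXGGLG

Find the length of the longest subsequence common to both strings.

Taking L at s[1]=t[4] → X at s[2]=t[6] → G at s[4]=t[7] → X at s[9]=t[8] → G at s[12]=t[9] → G at s[13]=t[10] → L at s[14]=t[11] → G at s[15]=t[12] gives a common subsequence of length 8. dp[15][12] = 8 confirms this is the maximum.

8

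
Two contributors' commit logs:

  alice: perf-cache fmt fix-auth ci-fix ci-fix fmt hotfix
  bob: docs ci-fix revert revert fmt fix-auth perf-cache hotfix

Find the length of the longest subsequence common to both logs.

3

Match fmt at alice[2]=bob[5] → fix-auth at alice[3]=bob[6] → hotfix at alice[7]=bob[8] — 3 commits in the same relative order in both, and the DP table's final entry dp[7][8] is also 3, so no common subsequence is longer.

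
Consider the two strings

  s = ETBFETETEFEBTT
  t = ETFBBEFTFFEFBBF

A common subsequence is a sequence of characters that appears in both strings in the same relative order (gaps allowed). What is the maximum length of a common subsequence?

8

Match E [1,1], then T [2,2], then B [3,5], then F [4,7], then T [6,8], then E [9,11], then F [10,12], then B [12,14] — 8 characters in the same relative order in both, and the DP table's final entry dp[14][15] is also 8, so no common subsequence is longer.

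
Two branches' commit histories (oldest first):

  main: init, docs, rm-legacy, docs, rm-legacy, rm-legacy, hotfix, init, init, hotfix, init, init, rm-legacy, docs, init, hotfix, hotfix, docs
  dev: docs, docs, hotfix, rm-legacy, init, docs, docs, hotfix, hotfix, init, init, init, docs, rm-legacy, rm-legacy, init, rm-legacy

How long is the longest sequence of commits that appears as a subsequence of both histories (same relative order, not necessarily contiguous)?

Taking init at main[1]=dev[5], then docs at main[2]=dev[6], then docs at main[4]=dev[7], then hotfix at main[7]=dev[9], then init at main[8]=dev[10], then init at main[9]=dev[11], then init at main[11]=dev[12], then init at main[12]=dev[16], then rm-legacy at main[13]=dev[17] gives a common subsequence of length 9. The LCS DP gives dp[18][17] = 9, so this is optimal.

9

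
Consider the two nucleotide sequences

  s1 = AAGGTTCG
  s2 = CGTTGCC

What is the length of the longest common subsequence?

4

Let dp[i][j] be the LCS length of the first i bases of s1 and the first j bases of s2. dp[i][j] = dp[i-1][j-1]+1 when the i-th and j-th bases match, else max(dp[i-1][j], dp[i][j-1]).
    ·  C  G  T  T  G  C  C
 ·  0  0  0  0  0  0  0  0
 A  0  0  0  0  0  0  0  0
 A  0  0  0  0  0  0  0  0
 G  0  0  1  1  1  1  1  1
 G  0  0  1  1  1  2  2  2
 T  0  0  1  2  2  2  2  2
 T  0  0  1  2  3  3  3  3
 C  0  1  1  2  3  3  4  4
 G  0  1  2  2  3  4  4  4
dp[8][7] = 4. One LCS (by backtracking along matches): GTTC.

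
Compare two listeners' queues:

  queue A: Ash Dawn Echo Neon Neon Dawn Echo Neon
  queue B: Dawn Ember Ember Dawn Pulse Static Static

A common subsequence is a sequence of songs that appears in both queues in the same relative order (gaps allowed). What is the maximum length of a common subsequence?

Taking Dawn at queue A[2]=queue B[1], Dawn at queue A[6]=queue B[4] gives a common subsequence of length 2. The LCS DP gives dp[8][7] = 2, so this is optimal.

2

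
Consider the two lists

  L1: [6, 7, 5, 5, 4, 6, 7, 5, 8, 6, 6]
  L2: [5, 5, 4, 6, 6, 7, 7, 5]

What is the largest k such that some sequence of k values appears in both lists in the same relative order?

One common subsequence of length 6: 5 [3,1], 5 [4,2], 4 [5,3], 6 [6,5], 7 [7,7], 5 [8,8]. The LCS DP gives dp[11][8] = 6, so this is optimal.

6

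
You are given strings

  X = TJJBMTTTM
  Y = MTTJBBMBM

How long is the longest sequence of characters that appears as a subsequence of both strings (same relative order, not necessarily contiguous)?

5

Taking T [1,3] → J [2,4] → B [4,6] → M [5,7] → M [9,9] gives a common subsequence of length 5. dp[9][9] = 5 confirms this is the maximum.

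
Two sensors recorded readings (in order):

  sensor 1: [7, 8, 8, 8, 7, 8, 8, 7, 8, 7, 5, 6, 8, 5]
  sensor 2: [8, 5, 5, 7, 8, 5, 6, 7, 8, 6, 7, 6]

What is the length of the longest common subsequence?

7

Match 8 at sensor 1[2]=sensor 2[1] → 7 at sensor 1[5]=sensor 2[4] → 8 at sensor 1[6]=sensor 2[5] → 7 at sensor 1[8]=sensor 2[8] → 8 at sensor 1[9]=sensor 2[9] → 7 at sensor 1[10]=sensor 2[11] → 6 at sensor 1[12]=sensor 2[12] — 7 values in the same relative order in both, and the DP table's final entry dp[14][12] is also 7, so no common subsequence is longer.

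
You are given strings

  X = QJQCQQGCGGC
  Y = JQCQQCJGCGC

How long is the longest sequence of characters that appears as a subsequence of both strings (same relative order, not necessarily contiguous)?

Pick J (X #2, Y #1); then Q (X #3, Y #2); then C (X #4, Y #3); then Q (X #5, Y #4); then Q (X #6, Y #5); then G (X #7, Y #8); then C (X #8, Y #9); then G (X #10, Y #10); then C (X #11, Y #11); all 9 characters appear in both, in order. The LCS DP gives dp[11][11] = 9, so this is optimal.

9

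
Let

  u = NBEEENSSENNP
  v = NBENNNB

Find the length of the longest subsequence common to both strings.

Pick N (u #1, v #1) → B (u #2, v #2) → E (u #5, v #3) → N (u #6, v #4) → N (u #10, v #5) → N (u #11, v #6); all 6 characters appear in both, in order, and the DP table's final entry dp[12][7] is also 6, so no common subsequence is longer.

6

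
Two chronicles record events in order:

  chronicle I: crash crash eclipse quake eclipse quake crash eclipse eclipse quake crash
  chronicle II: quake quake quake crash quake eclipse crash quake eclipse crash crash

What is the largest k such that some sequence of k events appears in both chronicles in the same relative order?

6

Taking crash [1,4], then crash [2,7], then quake [4,8], then eclipse [5,9], then crash [7,10], then crash [11,11] gives a common subsequence of length 6, and the DP table's final entry dp[11][11] is also 6, so no common subsequence is longer.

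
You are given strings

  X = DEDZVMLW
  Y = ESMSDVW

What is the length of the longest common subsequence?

One common subsequence of length 4: E at X[2]=Y[1] → D at X[3]=Y[5] → V at X[5]=Y[6] → W at X[8]=Y[7], and the DP table's final entry dp[8][7] is also 4, so no common subsequence is longer.

4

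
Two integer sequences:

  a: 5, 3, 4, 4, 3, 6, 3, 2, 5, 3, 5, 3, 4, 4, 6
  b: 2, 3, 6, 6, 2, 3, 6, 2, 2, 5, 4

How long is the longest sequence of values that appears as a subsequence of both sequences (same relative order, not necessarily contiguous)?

6

Pick 3 [2,2], then 3 [5,6], then 6 [6,7], then 2 [8,9], then 5 [11,10], then 4 [14,11]; all 6 values appear in both, in order. The LCS DP gives dp[15][11] = 6, so this is optimal.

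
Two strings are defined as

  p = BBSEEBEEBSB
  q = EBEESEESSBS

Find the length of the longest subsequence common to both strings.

Pick B at p[2]=q[2] → E at p[4]=q[3] → E at p[5]=q[4] → E at p[7]=q[6] → E at p[8]=q[7] → B at p[9]=q[10] → S at p[10]=q[11]; all 7 characters appear in both, in order, and the DP table's final entry dp[11][11] is also 7, so no common subsequence is longer.

7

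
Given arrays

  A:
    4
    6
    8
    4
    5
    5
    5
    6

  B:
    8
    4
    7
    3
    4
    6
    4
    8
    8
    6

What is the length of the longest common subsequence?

Let dp[i][j] be the LCS length of the first i values of A and the first j values of B. dp[i][j] = dp[i-1][j-1]+1 when the i-th and j-th values match, else max(dp[i-1][j], dp[i][j-1]).
    ·  8  4  7  3  4  6  4  8  8  6
 ·  0  0  0  0  0  0  0  0  0  0  0
 4  0  0  1  1  1  1  1  1  1  1  1
 6  0  0  1  1  1  1  2  2  2  2  2
 8  0  1  1  1  1  1  2  2  3  3  3
 4  0  1  2  2  2  2  2  3  3  3  3
 5  0  1  2  2  2  2  2  3  3  3  3
 5  0  1  2  2  2  2  2  3  3  3  3
 5  0  1  2  2  2  2  2  3  3  3  3
 6  0  1  2  2  2  2  3  3  3  3  4
dp[8][10] = 4. One LCS (by backtracking along matches): 4, 6, 8, 6.

4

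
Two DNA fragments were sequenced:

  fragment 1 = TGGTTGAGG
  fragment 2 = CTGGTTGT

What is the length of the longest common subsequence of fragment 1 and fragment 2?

6

Pick T at fragment 1[1]=fragment 2[2], then G at fragment 1[2]=fragment 2[3], then G at fragment 1[3]=fragment 2[4], then T at fragment 1[4]=fragment 2[5], then T at fragment 1[5]=fragment 2[6], then G at fragment 1[6]=fragment 2[7]; all 6 bases appear in both, in order. dp[9][8] = 6 confirms this is the maximum.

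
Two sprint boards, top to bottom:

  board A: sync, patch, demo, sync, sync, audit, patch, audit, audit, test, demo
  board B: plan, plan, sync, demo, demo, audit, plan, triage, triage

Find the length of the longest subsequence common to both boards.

Taking sync (board A #1, board B #3), then demo (board A #3, board B #5), then audit (board A #6, board B #6) gives a common subsequence of length 3. Since dp[11][9] = 3, nothing longer is possible.

3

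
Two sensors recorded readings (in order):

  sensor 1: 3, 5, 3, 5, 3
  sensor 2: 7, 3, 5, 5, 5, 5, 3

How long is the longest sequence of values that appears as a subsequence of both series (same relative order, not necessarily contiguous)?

One common subsequence of length 4: 3 (sensor 1 #1, sensor 2 #2), 5 (sensor 1 #2, sensor 2 #5), 5 (sensor 1 #4, sensor 2 #6), 3 (sensor 1 #5, sensor 2 #7). dp[5][7] = 4 confirms this is the maximum.

4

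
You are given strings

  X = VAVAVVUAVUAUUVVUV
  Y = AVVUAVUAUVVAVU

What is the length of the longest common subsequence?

12

Match A (X #4, Y #1), then V (X #5, Y #2), then V (X #6, Y #3), then U (X #7, Y #4), then A (X #8, Y #5), then V (X #9, Y #6), then U (X #10, Y #7), then A (X #11, Y #8), then U (X #12, Y #9), then V (X #14, Y #11), then V (X #15, Y #13), then U (X #16, Y #14) — 12 characters in the same relative order in both. The LCS DP gives dp[17][14] = 12, so this is optimal.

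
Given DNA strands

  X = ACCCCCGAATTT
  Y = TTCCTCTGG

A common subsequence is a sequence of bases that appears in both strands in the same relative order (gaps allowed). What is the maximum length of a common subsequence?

Match C (X #2, Y #3) → C (X #3, Y #4) → C (X #4, Y #6) → G (X #7, Y #9) — 4 bases in the same relative order in both. dp[12][9] = 4 confirms this is the maximum.

4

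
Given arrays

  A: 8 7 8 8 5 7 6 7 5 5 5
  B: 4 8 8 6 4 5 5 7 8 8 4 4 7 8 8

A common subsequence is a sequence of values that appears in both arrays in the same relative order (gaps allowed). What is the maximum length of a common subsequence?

Pick 8 (A #1, B #3) → 7 (A #2, B #8) → 8 (A #3, B #9) → 8 (A #4, B #10) → 7 (A #6, B #13); all 5 values appear in both, in order. Since dp[11][15] = 5, nothing longer is possible.

5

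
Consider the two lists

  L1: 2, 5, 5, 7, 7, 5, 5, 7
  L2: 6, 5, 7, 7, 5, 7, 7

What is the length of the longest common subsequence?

Pick 5 at L1[3]=L2[2], 7 at L1[4]=L2[3], 7 at L1[5]=L2[4], 5 at L1[6]=L2[5], 7 at L1[8]=L2[7]; all 5 values appear in both, in order. Since dp[8][7] = 5, nothing longer is possible.

5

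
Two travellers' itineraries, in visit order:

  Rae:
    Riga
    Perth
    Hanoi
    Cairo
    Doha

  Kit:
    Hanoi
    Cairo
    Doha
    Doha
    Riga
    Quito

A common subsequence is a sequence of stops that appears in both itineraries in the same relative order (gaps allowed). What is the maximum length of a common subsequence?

Taking Hanoi (Rae #3, Kit #1), then Cairo (Rae #4, Kit #2), then Doha (Rae #5, Kit #4) gives a common subsequence of length 3. dp[5][6] = 3 confirms this is the maximum.

3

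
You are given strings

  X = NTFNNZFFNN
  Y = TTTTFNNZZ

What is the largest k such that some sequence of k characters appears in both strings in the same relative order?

5

Pick T [2,4] → F [3,5] → N [4,6] → N [5,7] → Z [6,9]; all 5 characters appear in both, in order. The LCS DP gives dp[10][9] = 5, so this is optimal.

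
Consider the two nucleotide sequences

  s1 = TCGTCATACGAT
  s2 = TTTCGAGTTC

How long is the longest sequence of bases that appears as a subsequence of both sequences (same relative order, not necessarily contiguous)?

7

One common subsequence of length 7: T [1,1], T [4,2], T [7,3], C [9,4], G [10,5], A [11,6], T [12,9]. dp[12][10] = 7 confirms this is the maximum.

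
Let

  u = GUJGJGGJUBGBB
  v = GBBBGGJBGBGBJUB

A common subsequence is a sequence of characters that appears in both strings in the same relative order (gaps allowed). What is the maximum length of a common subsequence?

Match G at u[1]=v[5] → G at u[4]=v[6] → J at u[5]=v[7] → G at u[6]=v[9] → G at u[7]=v[11] → J at u[8]=v[13] → U at u[9]=v[14] → B at u[13]=v[15] — 8 characters in the same relative order in both, and the DP table's final entry dp[13][15] is also 8, so no common subsequence is longer.

8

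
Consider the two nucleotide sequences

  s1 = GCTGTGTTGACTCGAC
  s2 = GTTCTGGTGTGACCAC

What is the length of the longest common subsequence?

One common subsequence of length 13: G [1,1] → C [2,4] → T [3,5] → G [4,7] → T [5,8] → G [6,9] → T [8,10] → G [9,11] → A [10,12] → C [11,13] → C [13,14] → A [15,15] → C [16,16]. dp[16][16] = 13 confirms this is the maximum.

13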